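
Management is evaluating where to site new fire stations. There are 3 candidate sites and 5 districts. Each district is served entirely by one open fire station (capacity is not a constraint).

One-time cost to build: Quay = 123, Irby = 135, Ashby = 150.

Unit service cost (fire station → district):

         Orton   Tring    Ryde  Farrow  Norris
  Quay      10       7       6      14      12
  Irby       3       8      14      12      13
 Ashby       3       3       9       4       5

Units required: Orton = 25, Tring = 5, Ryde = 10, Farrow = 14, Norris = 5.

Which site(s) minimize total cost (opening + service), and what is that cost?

For any fixed open set, each district goes to its cheapest open site; total = fixed + service.
{Ashby}: Orton→Ashby 3·25=75, Tring→Ashby 3·5=15, Ryde→Ashby 9·10=90, Farrow→Ashby 4·14=56, Norris→Ashby 5·5=25. Service 261; fixed 150; total 411.
{Quay, Ashby}: service 231 + fixed 273 = 504
{Irby, Ashby}: service 261 + fixed 285 = 546
{Quay, Irby, Ashby}: service 231 + fixed 408 = 639
No other subset beats 411.

Open Ashby only; minimum total cost 411.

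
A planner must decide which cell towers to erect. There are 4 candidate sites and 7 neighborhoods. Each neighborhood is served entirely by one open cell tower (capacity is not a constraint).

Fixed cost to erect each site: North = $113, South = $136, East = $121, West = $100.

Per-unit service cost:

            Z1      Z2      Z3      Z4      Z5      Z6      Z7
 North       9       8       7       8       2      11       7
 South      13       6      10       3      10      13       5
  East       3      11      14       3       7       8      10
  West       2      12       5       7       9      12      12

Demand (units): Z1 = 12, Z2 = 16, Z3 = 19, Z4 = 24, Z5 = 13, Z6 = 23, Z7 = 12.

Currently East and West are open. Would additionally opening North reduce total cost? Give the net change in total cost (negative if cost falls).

Yes — net change −36 (cost falls by 36).

Current service cost with {East, West}: 762.
Adding North: each neighborhood re-picks its cheapest; new service cost 613, saving 149.
Extra fixed cost: 113. Net change = 113 − 149 = -36.
(Totals: 983 → 947.)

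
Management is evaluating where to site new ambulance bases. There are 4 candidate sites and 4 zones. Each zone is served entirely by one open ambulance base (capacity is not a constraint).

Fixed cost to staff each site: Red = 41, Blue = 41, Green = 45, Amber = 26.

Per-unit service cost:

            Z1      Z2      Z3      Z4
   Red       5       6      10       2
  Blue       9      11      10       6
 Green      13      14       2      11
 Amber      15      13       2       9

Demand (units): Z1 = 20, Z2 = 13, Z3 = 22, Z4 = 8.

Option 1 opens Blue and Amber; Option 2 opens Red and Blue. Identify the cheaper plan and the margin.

Option 1: {Blue, Amber}: Z1→Blue 9·20=180, Z2→Blue 11·13=143, Z3→Amber 2·22=44, Z4→Blue 6·8=48. Service 415; fixed 67; total 482.
Option 2: {Red, Blue}: Z1→Red 5·20=100, Z2→Red 6·13=78, Z3→Red 10·22=220, Z4→Red 2·8=16. Service 414; fixed 82; total 496.
Difference: |482 − 496| = 14.

Option 1 is cheaper by 14.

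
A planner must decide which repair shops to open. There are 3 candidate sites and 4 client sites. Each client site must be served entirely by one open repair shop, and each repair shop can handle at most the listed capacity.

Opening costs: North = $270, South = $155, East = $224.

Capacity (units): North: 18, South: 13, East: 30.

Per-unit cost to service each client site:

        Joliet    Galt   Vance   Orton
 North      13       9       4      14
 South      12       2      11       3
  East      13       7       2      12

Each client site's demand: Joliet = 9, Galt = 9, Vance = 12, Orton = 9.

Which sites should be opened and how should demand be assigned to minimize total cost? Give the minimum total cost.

Minimum total cost: 610

Open {South, East}: Joliet→East 13·9=117, Galt→East 7·9=63, Vance→East 2·12=24, Orton→South 3·9=27.
Loads: South carries 9/13, East carries 30/30. Service 231; fixed 379; total 610.
Next best feasible plan costs 646.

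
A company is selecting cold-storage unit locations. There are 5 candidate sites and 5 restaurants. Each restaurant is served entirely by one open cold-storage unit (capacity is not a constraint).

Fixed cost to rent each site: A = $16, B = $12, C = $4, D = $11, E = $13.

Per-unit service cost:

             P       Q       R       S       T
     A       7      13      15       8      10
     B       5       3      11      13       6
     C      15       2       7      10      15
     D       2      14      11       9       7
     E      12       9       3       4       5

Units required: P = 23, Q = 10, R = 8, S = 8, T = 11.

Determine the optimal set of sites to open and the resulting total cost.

For any fixed open set, each restaurant goes to its cheapest open site; total = fixed + service.
{C, D, E}: P→D 2·23=46, Q→C 2·10=20, R→E 3·8=24, S→E 4·8=32, T→E 5·11=55. Service 177; fixed 28; total 205.
{B, C, D, E}: P→D 2·23=46, Q→C 2·10=20, R→E 3·8=24, S→E 4·8=32, T→E 5·11=55. Service 177; fixed 40; total 217.
{A, C, D, E}: service 177 + fixed 44 = 221
{A, B, C, D, E}: service 177 + fixed 56 = 233
No other subset beats 205.

Open C, D and E; minimum total cost 205.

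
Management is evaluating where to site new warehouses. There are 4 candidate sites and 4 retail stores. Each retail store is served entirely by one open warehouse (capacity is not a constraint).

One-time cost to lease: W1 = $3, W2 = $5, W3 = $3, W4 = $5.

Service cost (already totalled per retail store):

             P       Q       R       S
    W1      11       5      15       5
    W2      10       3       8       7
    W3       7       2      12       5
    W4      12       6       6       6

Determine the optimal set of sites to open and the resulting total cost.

For any fixed open set, each retail store goes to its cheapest open site; total = fixed + service.
{W3, W4}: P→W3 7, Q→W3 2, R→W4 6, S→W3 5. Service 20; fixed 8; total 28.
{W3}: service 26 + fixed 3 = 29
{W2, W3}: P→W3 7, Q→W3 2, R→W2 8, S→W3 5. Service 22; fixed 8; total 30.
{W1, W2, W3, W4}: service 20 + fixed 16 = 36
No other subset beats 28.

Open W3 and W4; minimum total cost 28.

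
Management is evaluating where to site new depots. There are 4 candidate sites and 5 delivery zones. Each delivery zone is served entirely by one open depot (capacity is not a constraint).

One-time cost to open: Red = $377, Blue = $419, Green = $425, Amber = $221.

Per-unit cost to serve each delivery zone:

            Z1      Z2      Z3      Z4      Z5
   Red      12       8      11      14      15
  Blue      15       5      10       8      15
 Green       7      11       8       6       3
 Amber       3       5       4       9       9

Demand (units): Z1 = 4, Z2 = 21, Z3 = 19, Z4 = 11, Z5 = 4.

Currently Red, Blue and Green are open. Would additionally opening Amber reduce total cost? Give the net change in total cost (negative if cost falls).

Current service cost with {Red, Blue, Green}: 363.
Adding Amber: each delivery zone re-picks its cheapest; new service cost 271, saving 92.
Extra fixed cost: 221. Net change = 221 − 92 = 129.
(Totals: 1584 → 1713.)

No — net change +129 (cost rises by 129).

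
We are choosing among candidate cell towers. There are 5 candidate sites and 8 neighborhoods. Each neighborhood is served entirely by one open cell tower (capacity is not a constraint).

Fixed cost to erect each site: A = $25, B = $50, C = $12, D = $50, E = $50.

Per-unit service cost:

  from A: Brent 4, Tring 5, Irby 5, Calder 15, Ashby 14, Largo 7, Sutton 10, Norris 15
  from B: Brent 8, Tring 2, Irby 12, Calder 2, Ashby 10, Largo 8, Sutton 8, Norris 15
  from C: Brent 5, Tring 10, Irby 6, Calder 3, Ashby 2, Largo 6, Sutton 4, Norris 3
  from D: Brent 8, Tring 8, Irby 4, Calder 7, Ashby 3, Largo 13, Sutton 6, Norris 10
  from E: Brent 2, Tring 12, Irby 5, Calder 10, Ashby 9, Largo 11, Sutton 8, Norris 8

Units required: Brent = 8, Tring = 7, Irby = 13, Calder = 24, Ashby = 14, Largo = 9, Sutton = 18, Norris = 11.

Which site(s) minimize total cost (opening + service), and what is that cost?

Open A and C; minimum total cost 428.

For any fixed open set, each neighborhood goes to its cheapest open site; total = fixed + service.
{A, C}: Brent→A 4·8=32, Tring→A 5·7=35, Irby→A 5·13=65, Calder→C 3·24=72, Ashby→C 2·14=28, Largo→C 6·9=54, Sutton→C 4·18=72, Norris→C 3·11=33. Service 391; fixed 37; total 428.
{B, C}: Brent→C 5·8=40, Tring→B 2·7=14, Irby→C 6·13=78, Calder→B 2·24=48, Ashby→C 2·14=28, Largo→C 6·9=54, Sutton→C 4·18=72, Norris→C 3·11=33. Service 367; fixed 62; total 429.
{A, B, C}: Brent→A 4·8=32, Tring→B 2·7=14, Irby→A 5·13=65, Calder→B 2·24=48, Ashby→C 2·14=28, Largo→C 6·9=54, Sutton→C 4·18=72, Norris→C 3·11=33. Service 346; fixed 87; total 433.
{A, B, C, D, E}: service 317 + fixed 187 = 504
No other subset beats 428.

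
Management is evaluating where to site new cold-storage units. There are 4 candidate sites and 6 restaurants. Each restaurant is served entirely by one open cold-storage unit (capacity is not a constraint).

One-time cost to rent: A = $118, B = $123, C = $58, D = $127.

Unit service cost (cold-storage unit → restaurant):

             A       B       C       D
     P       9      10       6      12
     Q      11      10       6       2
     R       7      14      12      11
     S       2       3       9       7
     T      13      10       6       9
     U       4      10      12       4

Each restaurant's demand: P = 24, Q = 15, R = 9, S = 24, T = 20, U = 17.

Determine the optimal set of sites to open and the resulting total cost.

For any fixed open set, each restaurant goes to its cheapest open site; total = fixed + service.
{A, C}: P→C 6·24=144, Q→C 6·15=90, R→A 7·9=63, S→A 2·24=48, T→C 6·20=120, U→A 4·17=68. Service 533; fixed 176; total 709.
{A, C, D}: P→C 6·24=144, Q→D 2·15=30, R→A 7·9=63, S→A 2·24=48, T→C 6·20=120, U→A 4·17=68. Service 473; fixed 303; total 776.
{C, D}: service 629 + fixed 185 = 814
{A, B, C, D}: service 473 + fixed 426 = 899
No other subset beats 709.

Open A and C; minimum total cost 709.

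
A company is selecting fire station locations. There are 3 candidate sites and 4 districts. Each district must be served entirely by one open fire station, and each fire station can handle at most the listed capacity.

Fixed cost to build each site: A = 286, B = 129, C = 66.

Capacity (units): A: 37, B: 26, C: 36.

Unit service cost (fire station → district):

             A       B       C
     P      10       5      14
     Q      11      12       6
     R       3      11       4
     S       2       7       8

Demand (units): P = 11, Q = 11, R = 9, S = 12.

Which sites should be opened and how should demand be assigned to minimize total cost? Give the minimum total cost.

Minimum total cost: 436

Open {B, C}: P→B 5·11=55, Q→C 6·11=66, R→C 4·9=36, S→B 7·12=84.
Loads: B carries 23/26, C carries 20/36. Service 241; fixed 195; total 436.
Next best feasible plan costs 448.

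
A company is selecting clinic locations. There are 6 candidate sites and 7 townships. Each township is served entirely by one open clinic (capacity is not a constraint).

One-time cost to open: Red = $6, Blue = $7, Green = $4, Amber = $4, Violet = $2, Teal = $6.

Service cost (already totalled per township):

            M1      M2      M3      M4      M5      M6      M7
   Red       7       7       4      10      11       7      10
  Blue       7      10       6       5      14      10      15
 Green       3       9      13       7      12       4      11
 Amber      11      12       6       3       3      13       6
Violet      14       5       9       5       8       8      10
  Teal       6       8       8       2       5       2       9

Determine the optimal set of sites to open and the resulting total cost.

Open Green, Amber and Violet; minimum total cost 40.

For any fixed open set, each township goes to its cheapest open site; total = fixed + service.
{Green, Amber, Violet}: M1→Green 3, M2→Violet 5, M3→Amber 6, M4→Amber 3, M5→Amber 3, M6→Green 4, M7→Amber 6. Service 30; fixed 10; total 40.
{Green, Amber}: M1→Green 3, M2→Green 9, M3→Amber 6, M4→Amber 3, M5→Amber 3, M6→Green 4, M7→Amber 6. Service 34; fixed 8; total 42.
{Amber, Violet, Teal}: M1→Teal 6, M2→Violet 5, M3→Amber 6, M4→Teal 2, M5→Amber 3, M6→Teal 2, M7→Amber 6. Service 30; fixed 12; total 42.
{Red, Blue, Green, Amber, Violet, Teal}: service 25 + fixed 29 = 54
No other subset beats 40.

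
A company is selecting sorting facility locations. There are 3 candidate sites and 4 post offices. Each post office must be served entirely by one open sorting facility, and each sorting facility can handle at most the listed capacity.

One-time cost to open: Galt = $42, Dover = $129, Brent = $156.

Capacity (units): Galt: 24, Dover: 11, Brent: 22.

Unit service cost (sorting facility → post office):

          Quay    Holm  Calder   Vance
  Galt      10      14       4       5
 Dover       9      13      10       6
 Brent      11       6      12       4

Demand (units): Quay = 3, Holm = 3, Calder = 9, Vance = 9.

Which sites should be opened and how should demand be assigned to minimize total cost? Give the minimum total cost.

Open {Galt}: Quay→Galt 10·3=30, Holm→Galt 14·3=42, Calder→Galt 4·9=36, Vance→Galt 5·9=45.
Loads: Galt carries 24/24. Service 153; fixed 42; total 195.
Next best feasible plan costs 318.

Minimum total cost: 195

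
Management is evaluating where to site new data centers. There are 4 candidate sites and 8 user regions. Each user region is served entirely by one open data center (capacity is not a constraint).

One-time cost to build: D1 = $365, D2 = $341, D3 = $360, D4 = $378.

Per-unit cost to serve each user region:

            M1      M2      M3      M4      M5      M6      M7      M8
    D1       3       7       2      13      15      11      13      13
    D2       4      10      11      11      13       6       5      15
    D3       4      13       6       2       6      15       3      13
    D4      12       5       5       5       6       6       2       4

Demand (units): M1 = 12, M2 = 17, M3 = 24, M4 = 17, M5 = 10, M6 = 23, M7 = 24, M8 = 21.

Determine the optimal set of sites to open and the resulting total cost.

Open D4 only; minimum total cost 1142.

For any fixed open set, each user region goes to its cheapest open site; total = fixed + service.
{D4}: M1→D4 12·12=144, M2→D4 5·17=85, M3→D4 5·24=120, M4→D4 5·17=85, M5→D4 6·10=60, M6→D4 6·23=138, M7→D4 2·24=48, M8→D4 4·21=84. Service 764; fixed 378; total 1142.
{D1, D4}: M1→D1 3·12=36, M2→D4 5·17=85, M3→D1 2·24=48, M4→D4 5·17=85, M5→D4 6·10=60, M6→D4 6·23=138, M7→D4 2·24=48, M8→D4 4·21=84. Service 584; fixed 743; total 1327.
{D3, D4}: service 617 + fixed 738 = 1355
{D1, D2, D3, D4}: service 533 + fixed 1444 = 1977
(All 15 nonempty subsets were checked; D4 only is lowest.)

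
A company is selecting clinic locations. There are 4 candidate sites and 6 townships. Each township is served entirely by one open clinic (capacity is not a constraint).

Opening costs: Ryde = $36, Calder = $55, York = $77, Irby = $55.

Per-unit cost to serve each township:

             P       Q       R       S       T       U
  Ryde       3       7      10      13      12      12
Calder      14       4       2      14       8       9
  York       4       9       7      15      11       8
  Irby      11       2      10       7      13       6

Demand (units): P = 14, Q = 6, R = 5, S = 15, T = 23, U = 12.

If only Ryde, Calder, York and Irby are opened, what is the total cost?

Total cost: 648

Each township is assigned to its cheapest site among the open ones.
{Ryde, Calder, York, Irby}: P→Ryde 3·14=42, Q→Irby 2·6=12, R→Calder 2·5=10, S→Irby 7·15=105, T→Calder 8·23=184, U→Irby 6·12=72. Service 425; fixed 223; total 648.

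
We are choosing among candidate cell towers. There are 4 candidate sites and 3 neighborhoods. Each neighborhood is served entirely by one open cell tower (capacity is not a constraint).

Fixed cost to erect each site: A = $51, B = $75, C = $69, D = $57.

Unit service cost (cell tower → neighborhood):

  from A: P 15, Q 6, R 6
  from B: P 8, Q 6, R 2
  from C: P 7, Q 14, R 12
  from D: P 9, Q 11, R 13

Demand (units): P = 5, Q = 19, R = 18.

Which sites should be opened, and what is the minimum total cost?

For any fixed open set, each neighborhood goes to its cheapest open site; total = fixed + service.
{B}: P→B 8·5=40, Q→B 6·19=114, R→B 2·18=36. Service 190; fixed 75; total 265.
{A, B}: service 190 + fixed 126 = 316
{B, D}: service 190 + fixed 132 = 322
{A, B, C, D}: P→C 7·5=35, Q→A 6·19=114, R→B 2·18=36. Service 185; fixed 252; total 437.
No other subset beats 265.

Open B only; minimum total cost 265.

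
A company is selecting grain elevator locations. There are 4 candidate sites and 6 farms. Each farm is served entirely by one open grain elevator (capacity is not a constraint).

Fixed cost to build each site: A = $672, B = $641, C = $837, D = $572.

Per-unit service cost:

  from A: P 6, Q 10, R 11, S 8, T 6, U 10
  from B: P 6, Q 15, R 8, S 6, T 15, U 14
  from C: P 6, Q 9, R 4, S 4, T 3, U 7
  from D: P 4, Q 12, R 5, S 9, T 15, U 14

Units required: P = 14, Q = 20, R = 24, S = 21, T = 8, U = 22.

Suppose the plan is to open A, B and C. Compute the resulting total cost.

Total cost: 2772

Each farm is assigned to its cheapest site among the open ones.
{A, B, C}: P→A 6·14=84, Q→C 9·20=180, R→C 4·24=96, S→C 4·21=84, T→C 3·8=24, U→C 7·22=154. Service 622; fixed 2150; total 2772.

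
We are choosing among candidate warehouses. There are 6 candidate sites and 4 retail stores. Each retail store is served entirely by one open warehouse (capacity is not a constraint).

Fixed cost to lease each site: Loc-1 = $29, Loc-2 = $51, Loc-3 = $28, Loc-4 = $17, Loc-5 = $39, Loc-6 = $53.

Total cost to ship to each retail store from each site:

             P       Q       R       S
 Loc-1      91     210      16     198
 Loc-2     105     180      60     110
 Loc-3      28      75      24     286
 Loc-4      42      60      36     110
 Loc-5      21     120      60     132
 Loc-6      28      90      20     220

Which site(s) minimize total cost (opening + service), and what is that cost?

For any fixed open set, each retail store goes to its cheapest open site; total = fixed + service.
{Loc-4}: P→Loc-4 42, Q→Loc-4 60, R→Loc-4 36, S→Loc-4 110. Service 248; fixed 17; total 265.
{Loc-3, Loc-4}: service 222 + fixed 45 = 267
{Loc-1, Loc-4}: service 228 + fixed 46 = 274
{Loc-1, Loc-2, Loc-3, Loc-4, Loc-5, Loc-6}: service 207 + fixed 217 = 424
No other subset beats 265.

Open Loc-4 only; minimum total cost 265.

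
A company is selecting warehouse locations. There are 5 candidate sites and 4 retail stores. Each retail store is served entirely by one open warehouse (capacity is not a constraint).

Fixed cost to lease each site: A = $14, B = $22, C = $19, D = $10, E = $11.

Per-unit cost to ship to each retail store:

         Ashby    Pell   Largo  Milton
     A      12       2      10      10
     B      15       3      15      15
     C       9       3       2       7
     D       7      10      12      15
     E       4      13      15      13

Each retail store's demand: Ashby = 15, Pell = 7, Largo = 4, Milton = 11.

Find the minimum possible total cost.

Minimum total cost: 196

For any fixed open set, each retail store goes to its cheapest open site; total = fixed + service.
{C, E}: Ashby→E 4·15=60, Pell→C 3·7=21, Largo→C 2·4=8, Milton→C 7·11=77. Service 166; fixed 30; total 196.
{A, C, E}: service 159 + fixed 44 = 203
{C, D, E}: Ashby→E 4·15=60, Pell→C 3·7=21, Largo→C 2·4=8, Milton→C 7·11=77. Service 166; fixed 40; total 206.
{A, B, C, D, E}: Ashby→E 4·15=60, Pell→A 2·7=14, Largo→C 2·4=8, Milton→C 7·11=77. Service 159; fixed 76; total 235.
No other subset beats 196.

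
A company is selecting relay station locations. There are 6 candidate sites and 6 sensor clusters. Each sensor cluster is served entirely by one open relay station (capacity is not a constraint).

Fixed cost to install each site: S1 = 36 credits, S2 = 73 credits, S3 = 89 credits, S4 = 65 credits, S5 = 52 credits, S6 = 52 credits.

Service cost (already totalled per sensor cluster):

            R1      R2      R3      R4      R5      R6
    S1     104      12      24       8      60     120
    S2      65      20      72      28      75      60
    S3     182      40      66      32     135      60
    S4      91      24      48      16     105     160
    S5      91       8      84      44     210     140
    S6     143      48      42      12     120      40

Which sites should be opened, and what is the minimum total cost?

Open S1 and S6; minimum total cost 336.

For any fixed open set, each sensor cluster goes to its cheapest open site; total = fixed + service.
{S1, S6}: R1→S1 104, R2→S1 12, R3→S1 24, R4→S1 8, R5→S1 60, R6→S6 40. Service 248; fixed 88; total 336.
{S1, S2}: service 229 + fixed 109 = 338
{S1}: R1→S1 104, R2→S1 12, R3→S1 24, R4→S1 8, R5→S1 60, R6→S1 120. Service 328; fixed 36; total 364.
{S1, S2, S3, S4, S5, S6}: R1→S2 65, R2→S5 8, R3→S1 24, R4→S1 8, R5→S1 60, R6→S6 40. Service 205; fixed 367; total 572.
No other subset beats 336.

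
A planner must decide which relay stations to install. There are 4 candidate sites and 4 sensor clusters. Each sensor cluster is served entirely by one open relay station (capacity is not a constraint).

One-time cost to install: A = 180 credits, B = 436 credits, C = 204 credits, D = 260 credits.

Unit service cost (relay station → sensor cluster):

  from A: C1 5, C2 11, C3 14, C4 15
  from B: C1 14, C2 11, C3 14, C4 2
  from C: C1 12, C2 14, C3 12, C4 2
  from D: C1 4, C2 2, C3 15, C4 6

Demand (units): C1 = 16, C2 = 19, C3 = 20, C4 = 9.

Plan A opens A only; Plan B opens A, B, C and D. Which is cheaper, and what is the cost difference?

Plan A: {A}: C1→A 5·16=80, C2→A 11·19=209, C3→A 14·20=280, C4→A 15·9=135. Service 704; fixed 180; total 884.
Plan B: {A, B, C, D}: C1→D 4·16=64, C2→D 2·19=38, C3→C 12·20=240, C4→B 2·9=18. Service 360; fixed 1080; total 1440.
Difference: |884 − 1440| = 556.

Plan A is cheaper by 556.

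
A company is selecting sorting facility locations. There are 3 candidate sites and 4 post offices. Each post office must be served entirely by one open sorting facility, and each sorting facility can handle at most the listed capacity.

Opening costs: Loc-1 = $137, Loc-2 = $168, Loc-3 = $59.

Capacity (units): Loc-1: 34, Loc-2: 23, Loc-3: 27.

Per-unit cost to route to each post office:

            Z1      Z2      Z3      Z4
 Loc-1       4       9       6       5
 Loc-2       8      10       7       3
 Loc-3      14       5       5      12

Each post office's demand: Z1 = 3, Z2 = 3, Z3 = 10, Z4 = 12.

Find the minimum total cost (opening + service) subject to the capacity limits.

Minimum total cost: 296

Open {Loc-1}: Z1→Loc-1 4·3=12, Z2→Loc-1 9·3=27, Z3→Loc-1 6·10=60, Z4→Loc-1 5·12=60.
Loads: Loc-1 carries 28/34. Service 159; fixed 137; total 296.
Next best feasible plan costs 333.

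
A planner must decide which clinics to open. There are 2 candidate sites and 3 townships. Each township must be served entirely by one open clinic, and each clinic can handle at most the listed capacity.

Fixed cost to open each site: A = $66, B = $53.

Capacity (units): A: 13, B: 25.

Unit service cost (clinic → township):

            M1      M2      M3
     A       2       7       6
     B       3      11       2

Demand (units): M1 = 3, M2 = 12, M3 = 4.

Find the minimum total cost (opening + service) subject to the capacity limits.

Minimum total cost: 202

Open {B}: M1→B 3·3=9, M2→B 11·12=132, M3→B 2·4=8.
Loads: B carries 19/25. Service 149; fixed 53; total 202.
Next best feasible plan costs 220.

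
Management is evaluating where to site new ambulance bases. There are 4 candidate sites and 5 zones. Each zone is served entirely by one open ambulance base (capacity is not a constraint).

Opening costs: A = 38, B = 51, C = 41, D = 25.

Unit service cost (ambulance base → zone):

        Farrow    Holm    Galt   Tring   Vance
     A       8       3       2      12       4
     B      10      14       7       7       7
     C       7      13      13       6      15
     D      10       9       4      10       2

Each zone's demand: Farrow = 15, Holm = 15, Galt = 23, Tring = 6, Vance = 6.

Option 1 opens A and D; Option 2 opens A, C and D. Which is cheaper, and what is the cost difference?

Option 1: {A, D}: Farrow→A 8·15=120, Holm→A 3·15=45, Galt→A 2·23=46, Tring→D 10·6=60, Vance→D 2·6=12. Service 283; fixed 63; total 346.
Option 2: {A, C, D}: Farrow→C 7·15=105, Holm→A 3·15=45, Galt→A 2·23=46, Tring→C 6·6=36, Vance→D 2·6=12. Service 244; fixed 104; total 348.
Difference: |346 − 348| = 2.

Option 1 is cheaper by 2.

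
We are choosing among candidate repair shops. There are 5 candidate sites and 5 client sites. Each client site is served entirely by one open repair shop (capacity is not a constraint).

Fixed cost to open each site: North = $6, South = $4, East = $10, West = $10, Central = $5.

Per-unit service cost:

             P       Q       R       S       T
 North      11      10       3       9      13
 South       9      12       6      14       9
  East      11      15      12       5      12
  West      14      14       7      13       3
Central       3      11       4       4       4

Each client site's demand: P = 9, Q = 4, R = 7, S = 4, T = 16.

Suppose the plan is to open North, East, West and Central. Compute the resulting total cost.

Total cost: 183

Each client site is assigned to its cheapest site among the open ones.
{North, East, West, Central}: P→Central 3·9=27, Q→North 10·4=40, R→North 3·7=21, S→Central 4·4=16, T→West 3·16=48. Service 152; fixed 31; total 183.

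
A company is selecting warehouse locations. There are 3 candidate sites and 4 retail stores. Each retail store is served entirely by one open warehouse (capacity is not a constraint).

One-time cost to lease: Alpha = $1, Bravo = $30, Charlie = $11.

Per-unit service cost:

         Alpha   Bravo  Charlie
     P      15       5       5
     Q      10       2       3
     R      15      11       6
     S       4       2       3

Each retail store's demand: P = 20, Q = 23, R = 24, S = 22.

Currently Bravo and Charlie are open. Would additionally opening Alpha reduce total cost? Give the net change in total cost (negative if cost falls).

No — net change +1 (cost rises by 1).

Current service cost with {Bravo, Charlie}: 334.
Adding Alpha: each retail store re-picks its cheapest; new service cost 334, saving 0.
Extra fixed cost: 1. Net change = 1 − 0 = 1.
(Totals: 375 → 376.)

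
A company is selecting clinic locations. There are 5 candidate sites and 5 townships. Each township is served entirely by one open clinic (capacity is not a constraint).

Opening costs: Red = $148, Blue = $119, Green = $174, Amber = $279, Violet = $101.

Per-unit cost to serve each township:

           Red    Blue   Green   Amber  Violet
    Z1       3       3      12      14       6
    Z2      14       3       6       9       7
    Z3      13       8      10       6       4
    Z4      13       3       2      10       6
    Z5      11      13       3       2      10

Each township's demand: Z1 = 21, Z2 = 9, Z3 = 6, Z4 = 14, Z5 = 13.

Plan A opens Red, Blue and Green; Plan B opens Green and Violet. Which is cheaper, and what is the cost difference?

Plan A: {Red, Blue, Green}: Z1→Red 3·21=63, Z2→Blue 3·9=27, Z3→Blue 8·6=48, Z4→Green 2·14=28, Z5→Green 3·13=39. Service 205; fixed 441; total 646.
Plan B: {Green, Violet}: Z1→Violet 6·21=126, Z2→Green 6·9=54, Z3→Violet 4·6=24, Z4→Green 2·14=28, Z5→Green 3·13=39. Service 271; fixed 275; total 546.
Difference: |646 − 546| = 100.

Plan B is cheaper by 100.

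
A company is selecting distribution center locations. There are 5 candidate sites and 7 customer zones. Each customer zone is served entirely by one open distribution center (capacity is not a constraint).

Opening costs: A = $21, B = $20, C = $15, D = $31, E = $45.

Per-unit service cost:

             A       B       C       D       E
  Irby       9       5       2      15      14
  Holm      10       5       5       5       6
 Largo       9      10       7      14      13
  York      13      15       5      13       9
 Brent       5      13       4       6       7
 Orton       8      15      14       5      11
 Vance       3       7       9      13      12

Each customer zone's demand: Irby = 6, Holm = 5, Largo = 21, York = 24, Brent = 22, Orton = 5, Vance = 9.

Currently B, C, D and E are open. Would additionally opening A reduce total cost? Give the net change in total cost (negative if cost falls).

Current service cost with {B, C, D, E}: 480.
Adding A: each customer zone re-picks its cheapest; new service cost 444, saving 36.
Extra fixed cost: 21. Net change = 21 − 36 = -15.
(Totals: 591 → 576.)

Yes — net change −15 (cost falls by 15).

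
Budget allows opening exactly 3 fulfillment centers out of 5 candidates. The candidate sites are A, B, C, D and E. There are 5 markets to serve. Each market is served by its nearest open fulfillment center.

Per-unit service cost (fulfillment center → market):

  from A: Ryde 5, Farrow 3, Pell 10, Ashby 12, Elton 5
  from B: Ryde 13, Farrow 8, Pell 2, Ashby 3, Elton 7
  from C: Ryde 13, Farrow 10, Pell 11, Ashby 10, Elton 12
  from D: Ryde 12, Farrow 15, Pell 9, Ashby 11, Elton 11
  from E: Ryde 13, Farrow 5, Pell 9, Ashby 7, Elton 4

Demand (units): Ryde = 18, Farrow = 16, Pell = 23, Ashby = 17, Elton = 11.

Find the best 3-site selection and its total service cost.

With exactly 3 open, each market uses its cheapest among the chosen.
{A, B, E}: Ryde→A 5·18=90, Farrow→A 3·16=48, Pell→B 2·23=46, Ashby→B 3·17=51, Elton→E 4·11=44. Service cost 279.
{A, B, C}: service cost 290
{A, B, D}: service cost 290
Among all 10 size-3 choices, {A, B, E} is lowest.

Choose A, B and E; total service cost 279.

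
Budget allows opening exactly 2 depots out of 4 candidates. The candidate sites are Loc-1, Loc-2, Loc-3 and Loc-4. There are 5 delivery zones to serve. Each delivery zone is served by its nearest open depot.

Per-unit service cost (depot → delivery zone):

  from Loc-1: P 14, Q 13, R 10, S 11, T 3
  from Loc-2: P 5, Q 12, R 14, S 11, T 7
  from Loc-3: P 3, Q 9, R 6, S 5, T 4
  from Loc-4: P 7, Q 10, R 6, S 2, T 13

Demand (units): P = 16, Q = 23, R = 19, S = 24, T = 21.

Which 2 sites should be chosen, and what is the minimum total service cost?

With exactly 2 open, each delivery zone uses its cheapest among the chosen.
{Loc-3, Loc-4}: P→Loc-3 3·16=48, Q→Loc-3 9·23=207, R→Loc-3 6·19=114, S→Loc-4 2·24=48, T→Loc-3 4·21=84. Service cost 501.
{Loc-1, Loc-3}: service cost 552
{Loc-1, Loc-4}: service cost 567
Among all 6 size-2 choices, {Loc-3, Loc-4} is lowest.

Choose Loc-3 and Loc-4; total service cost 501.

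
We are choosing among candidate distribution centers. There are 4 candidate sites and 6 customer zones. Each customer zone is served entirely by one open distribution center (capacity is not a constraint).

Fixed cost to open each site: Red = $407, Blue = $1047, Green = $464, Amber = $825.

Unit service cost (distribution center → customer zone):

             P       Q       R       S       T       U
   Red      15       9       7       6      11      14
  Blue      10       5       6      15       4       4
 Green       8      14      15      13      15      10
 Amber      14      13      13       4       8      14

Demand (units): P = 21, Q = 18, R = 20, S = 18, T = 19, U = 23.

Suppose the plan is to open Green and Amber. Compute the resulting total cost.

Each customer zone is assigned to its cheapest site among the open ones.
{Green, Amber}: P→Green 8·21=168, Q→Amber 13·18=234, R→Amber 13·20=260, S→Amber 4·18=72, T→Amber 8·19=152, U→Green 10·23=230. Service 1116; fixed 1289; total 2405.

Total cost: 2405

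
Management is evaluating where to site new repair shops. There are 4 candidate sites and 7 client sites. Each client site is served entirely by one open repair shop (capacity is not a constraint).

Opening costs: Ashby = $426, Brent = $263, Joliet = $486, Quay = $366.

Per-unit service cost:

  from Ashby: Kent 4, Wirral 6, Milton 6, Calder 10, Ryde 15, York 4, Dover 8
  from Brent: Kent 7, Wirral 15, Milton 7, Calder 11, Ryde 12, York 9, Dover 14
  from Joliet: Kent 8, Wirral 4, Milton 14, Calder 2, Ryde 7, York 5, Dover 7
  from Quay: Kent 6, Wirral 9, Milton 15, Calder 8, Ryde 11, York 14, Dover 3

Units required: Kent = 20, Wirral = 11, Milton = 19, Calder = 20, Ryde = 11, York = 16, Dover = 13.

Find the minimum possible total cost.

Minimum total cost: 1219

For any fixed open set, each client site goes to its cheapest open site; total = fixed + service.
{Ashby}: Kent→Ashby 4·20=80, Wirral→Ashby 6·11=66, Milton→Ashby 6·19=114, Calder→Ashby 10·20=200, Ryde→Ashby 15·11=165, York→Ashby 4·16=64, Dover→Ashby 8·13=104. Service 793; fixed 426; total 1219.
{Joliet}: Kent→Joliet 8·20=160, Wirral→Joliet 4·11=44, Milton→Joliet 14·19=266, Calder→Joliet 2·20=40, Ryde→Joliet 7·11=77, York→Joliet 5·16=80, Dover→Joliet 7·13=91. Service 758; fixed 486; total 1244.
{Brent, Joliet}: service 605 + fixed 749 = 1354
{Ashby, Brent, Joliet, Quay}: Kent→Ashby 4·20=80, Wirral→Joliet 4·11=44, Milton→Ashby 6·19=114, Calder→Joliet 2·20=40, Ryde→Joliet 7·11=77, York→Ashby 4·16=64, Dover→Quay 3·13=39. Service 458; fixed 1541; total 1999.
No other subset beats 1219.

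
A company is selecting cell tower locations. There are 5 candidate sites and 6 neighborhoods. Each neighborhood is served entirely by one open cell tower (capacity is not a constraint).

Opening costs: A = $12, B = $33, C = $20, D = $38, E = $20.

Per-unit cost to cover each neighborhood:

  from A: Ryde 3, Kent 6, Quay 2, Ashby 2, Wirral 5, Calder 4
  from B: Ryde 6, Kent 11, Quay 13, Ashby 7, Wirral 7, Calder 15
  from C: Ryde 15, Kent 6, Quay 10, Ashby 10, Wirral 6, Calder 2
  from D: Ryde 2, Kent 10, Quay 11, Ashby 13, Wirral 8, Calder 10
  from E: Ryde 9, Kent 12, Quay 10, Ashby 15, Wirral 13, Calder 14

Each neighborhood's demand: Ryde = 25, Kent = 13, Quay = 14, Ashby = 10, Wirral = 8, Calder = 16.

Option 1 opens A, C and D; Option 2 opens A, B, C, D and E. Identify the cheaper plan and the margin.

Option 1: {A, C, D}: Ryde→D 2·25=50, Kent→A 6·13=78, Quay→A 2·14=28, Ashby→A 2·10=20, Wirral→A 5·8=40, Calder→C 2·16=32. Service 248; fixed 70; total 318.
Option 2: {A, B, C, D, E}: Ryde→D 2·25=50, Kent→A 6·13=78, Quay→A 2·14=28, Ashby→A 2·10=20, Wirral→A 5·8=40, Calder→C 2·16=32. Service 248; fixed 123; total 371.
Difference: |318 − 371| = 53.

Option 1 is cheaper by 53.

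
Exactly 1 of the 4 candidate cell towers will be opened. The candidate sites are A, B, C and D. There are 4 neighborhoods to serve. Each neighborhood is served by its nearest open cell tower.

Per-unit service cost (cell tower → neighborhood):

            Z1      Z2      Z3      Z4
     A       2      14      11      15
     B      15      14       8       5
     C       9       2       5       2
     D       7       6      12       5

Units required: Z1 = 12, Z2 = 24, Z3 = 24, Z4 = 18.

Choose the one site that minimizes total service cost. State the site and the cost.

With exactly 1 open, each neighborhood uses its cheapest among the chosen.
{C}: Z1→C 9·12=108, Z2→C 2·24=48, Z3→C 5·24=120, Z4→C 2·18=36. Service cost 312.
{D}: service cost 606
{B}: service cost 798
Among all 4 size-1 choices, {C} is lowest.

Choose C only; total service cost 312.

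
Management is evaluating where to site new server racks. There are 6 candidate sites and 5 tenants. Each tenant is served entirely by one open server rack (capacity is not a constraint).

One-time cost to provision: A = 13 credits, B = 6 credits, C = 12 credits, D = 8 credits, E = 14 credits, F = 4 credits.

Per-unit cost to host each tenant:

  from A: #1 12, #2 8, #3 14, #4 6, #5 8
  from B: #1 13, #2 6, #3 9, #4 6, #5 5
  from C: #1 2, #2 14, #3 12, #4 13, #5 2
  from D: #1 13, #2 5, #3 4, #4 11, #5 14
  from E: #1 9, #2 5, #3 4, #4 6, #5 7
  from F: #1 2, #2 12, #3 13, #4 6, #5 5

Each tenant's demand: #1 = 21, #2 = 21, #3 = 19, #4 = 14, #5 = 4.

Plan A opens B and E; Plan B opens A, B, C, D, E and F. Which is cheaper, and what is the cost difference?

Plan A: {B, E}: #1→E 9·21=189, #2→E 5·21=105, #3→E 4·19=76, #4→B 6·14=84, #5→B 5·4=20. Service 474; fixed 20; total 494.
Plan B: {A, B, C, D, E, F}: #1→C 2·21=42, #2→D 5·21=105, #3→D 4·19=76, #4→A 6·14=84, #5→C 2·4=8. Service 315; fixed 57; total 372.
Difference: |494 − 372| = 122.

Plan B is cheaper by 122.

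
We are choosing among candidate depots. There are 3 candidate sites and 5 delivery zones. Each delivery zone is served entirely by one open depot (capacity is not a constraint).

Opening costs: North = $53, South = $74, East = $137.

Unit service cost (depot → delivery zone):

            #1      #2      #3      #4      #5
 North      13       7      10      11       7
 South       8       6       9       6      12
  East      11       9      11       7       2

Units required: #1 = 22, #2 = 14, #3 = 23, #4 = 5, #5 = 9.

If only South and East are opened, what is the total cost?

Each delivery zone is assigned to its cheapest site among the open ones.
{South, East}: #1→South 8·22=176, #2→South 6·14=84, #3→South 9·23=207, #4→South 6·5=30, #5→East 2·9=18. Service 515; fixed 211; total 726.

Total cost: 726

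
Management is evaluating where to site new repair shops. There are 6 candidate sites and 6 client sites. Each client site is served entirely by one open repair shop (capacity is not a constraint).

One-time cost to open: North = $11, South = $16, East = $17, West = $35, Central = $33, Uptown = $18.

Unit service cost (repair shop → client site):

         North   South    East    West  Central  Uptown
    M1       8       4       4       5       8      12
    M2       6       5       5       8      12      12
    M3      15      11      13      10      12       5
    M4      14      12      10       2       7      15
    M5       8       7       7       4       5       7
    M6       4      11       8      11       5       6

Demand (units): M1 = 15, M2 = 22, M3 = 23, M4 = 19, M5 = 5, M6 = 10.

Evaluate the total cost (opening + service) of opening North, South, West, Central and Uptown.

Total cost: 496

Each client site is assigned to its cheapest site among the open ones.
{North, South, West, Central, Uptown}: M1→South 4·15=60, M2→South 5·22=110, M3→Uptown 5·23=115, M4→West 2·19=38, M5→West 4·5=20, M6→North 4·10=40. Service 383; fixed 113; total 496.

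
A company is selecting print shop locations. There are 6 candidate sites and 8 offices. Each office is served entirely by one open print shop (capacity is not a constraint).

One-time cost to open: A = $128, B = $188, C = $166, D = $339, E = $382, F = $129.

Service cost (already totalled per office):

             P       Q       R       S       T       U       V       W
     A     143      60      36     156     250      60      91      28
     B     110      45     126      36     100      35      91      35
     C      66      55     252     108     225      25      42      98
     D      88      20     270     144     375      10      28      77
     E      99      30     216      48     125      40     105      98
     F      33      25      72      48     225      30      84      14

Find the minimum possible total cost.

For any fixed open set, each office goes to its cheapest open site; total = fixed + service.
{F}: P→F 33, Q→F 25, R→F 72, S→F 48, T→F 225, U→F 30, V→F 84, W→F 14. Service 531; fixed 129; total 660.
{B, F}: P→F 33, Q→F 25, R→F 72, S→B 36, T→B 100, U→F 30, V→F 84, W→F 14. Service 394; fixed 317; total 711.
{A, F}: service 495 + fixed 257 = 752
{A, B, C, D, E, F}: P→F 33, Q→D 20, R→A 36, S→B 36, T→B 100, U→D 10, V→D 28, W→F 14. Service 277; fixed 1332; total 1609.
No other subset beats 660.

Minimum total cost: 660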